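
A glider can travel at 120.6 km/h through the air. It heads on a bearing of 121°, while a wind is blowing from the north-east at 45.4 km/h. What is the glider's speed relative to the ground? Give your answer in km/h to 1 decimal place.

Taking east as x and north as y: velocity relative to the air = (103.374, -62.114) km/h; the air relative to ground = (-32.103, -32.103) km/h.
Velocity relative to ground = (103.374, -62.114) + (-32.103, -32.103) = (71.272, -94.216) km/h.
Speed = |(71.272, -94.216)| = 118.137 km/h.

118.1 km/h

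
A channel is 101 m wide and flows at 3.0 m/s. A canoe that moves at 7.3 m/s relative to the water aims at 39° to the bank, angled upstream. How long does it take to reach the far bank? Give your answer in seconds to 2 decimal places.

The component of the canoe's velocity perpendicular to the bank is 7.3 × sin 39° = 4.594 m/s.
The flow acts along the bank and has no component across it.
Time = 101 / 4.594 = 21.985 s.

21.99 s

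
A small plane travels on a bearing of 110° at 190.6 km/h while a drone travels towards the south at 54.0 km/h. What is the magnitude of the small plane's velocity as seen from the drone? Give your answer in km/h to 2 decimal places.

Taking east as x and north as y: small plane velocity = (179.105, -65.189) km/h; drone velocity = (0.000, -54.000) km/h.
Velocity of small plane relative to drone = (179.105, -65.189) − (0.000, -54.000) = (179.105, -11.189) km/h.
Magnitude = |(179.105, -11.189)| = 179.455 km/h.

179.45 km/h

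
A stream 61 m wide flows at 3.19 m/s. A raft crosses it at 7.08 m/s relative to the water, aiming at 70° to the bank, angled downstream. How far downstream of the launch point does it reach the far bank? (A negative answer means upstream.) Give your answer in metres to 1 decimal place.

51.5 m

Perpendicular speed = 6.653 m/s; crossing time = 61 / 6.653 = 9.169 s.
Net downstream speed = 5.612 m/s.
Drift = 5.612 × 9.169 = 51.451 m (downstream).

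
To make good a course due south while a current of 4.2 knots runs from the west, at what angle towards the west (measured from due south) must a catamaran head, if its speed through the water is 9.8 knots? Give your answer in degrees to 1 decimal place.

The current pushes perpendicular to the desired track; the heading must have a component into the current equal to 4.2 knots: 9.8 sin θ = 4.2.
sin θ = 0.4286, so θ = 25.377°.

25.4°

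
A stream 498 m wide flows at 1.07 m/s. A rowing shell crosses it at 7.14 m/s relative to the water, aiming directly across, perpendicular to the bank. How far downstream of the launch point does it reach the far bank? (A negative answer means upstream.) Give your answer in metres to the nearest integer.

Perpendicular speed = 7.140 m/s; crossing time = 498 / 7.140 = 69.748 s.
Net downstream speed = 1.070 m/s.
Drift = 1.070 × 69.748 = 74.630 m (downstream).

75 m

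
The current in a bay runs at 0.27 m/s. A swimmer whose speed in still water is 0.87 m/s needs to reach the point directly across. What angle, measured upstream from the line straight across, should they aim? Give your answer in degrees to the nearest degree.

18°

To cancel the current, the upstream component of the swimmer's velocity must equal the flow: 0.87 sin θ = 0.27.
sin θ = 0.27 / 0.87 = 0.3103.
θ = arcsin(0.3103) = 18.080°.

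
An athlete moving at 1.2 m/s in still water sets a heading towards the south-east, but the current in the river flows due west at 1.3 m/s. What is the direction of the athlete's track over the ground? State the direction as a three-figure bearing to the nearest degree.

208°

Taking east as x and north as y: velocity relative to the water = (0.849, -0.849) m/s; the water relative to ground = (-1.300, 0.000) m/s.
Velocity relative to ground = (0.849, -0.849) + (-1.300, 0.000) = (-0.451, -0.849) m/s.
Bearing = atan2(-0.45, -0.85) = 208.02° clockwise from north.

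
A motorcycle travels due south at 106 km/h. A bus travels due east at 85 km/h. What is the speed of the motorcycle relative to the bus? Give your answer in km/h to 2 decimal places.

135.87 km/h

Taking east as x and north as y: motorcycle velocity = (0.000, -106.000) km/h; bus velocity = (85.000, 0.000) km/h.
Velocity of motorcycle relative to bus = (0.000, -106.000) − (85.000, 0.000) = (-85.000, -106.000) km/h.
Magnitude = |(-85.000, -106.000)| = 135.871 km/h.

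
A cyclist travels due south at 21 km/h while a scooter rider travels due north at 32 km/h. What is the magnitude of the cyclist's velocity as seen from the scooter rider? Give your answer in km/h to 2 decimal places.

Taking east as x and north as y: cyclist velocity = (0.000, -21.000) km/h; scooter rider velocity = (0.000, 32.000) km/h.
Velocity of cyclist relative to scooter rider = (0.000, -21.000) − (0.000, 32.000) = (0.000, -53.000) km/h.
Magnitude = |(0.000, -53.000)| = 53.000 km/h.

53.00 km/h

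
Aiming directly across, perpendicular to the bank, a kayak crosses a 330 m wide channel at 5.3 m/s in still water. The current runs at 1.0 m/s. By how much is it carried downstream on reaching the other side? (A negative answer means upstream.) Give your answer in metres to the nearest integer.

Perpendicular speed = 5.300 m/s; crossing time = 330 / 5.300 = 62.264 s.
Net downstream speed = 1.000 m/s.
Drift = 1.000 × 62.264 = 62.264 m (downstream).

62 m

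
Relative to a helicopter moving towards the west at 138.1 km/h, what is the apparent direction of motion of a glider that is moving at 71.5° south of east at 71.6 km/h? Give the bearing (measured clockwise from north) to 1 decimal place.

Taking east as x and north as y: glider velocity = (22.719, -67.900) km/h; helicopter velocity = (-138.100, 0.000) km/h.
Velocity of glider relative to helicopter = (22.719, -67.900) − (-138.100, 0.000) = (160.819, -67.900) km/h.
Bearing = atan2(160.82, -67.90) = 112.89° clockwise from north.

112.9°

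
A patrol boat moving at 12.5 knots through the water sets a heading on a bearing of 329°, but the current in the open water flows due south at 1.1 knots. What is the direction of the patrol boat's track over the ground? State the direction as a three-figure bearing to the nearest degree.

Taking east as x and north as y: velocity relative to the water = (-6.438, 10.715) knots; the water relative to ground = (0.000, -1.100) knots.
Velocity relative to ground = (-6.438, 10.715) + (0.000, -1.100) = (-6.438, 9.615) knots.
Bearing = atan2(-6.44, 9.61) = 326.19° clockwise from north.

326°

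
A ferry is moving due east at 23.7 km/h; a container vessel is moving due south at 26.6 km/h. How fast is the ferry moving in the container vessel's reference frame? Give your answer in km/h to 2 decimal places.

Taking east as x and north as y: ferry velocity = (23.700, 0.000) km/h; container vessel velocity = (0.000, -26.600) km/h.
Velocity of ferry relative to container vessel = (23.700, 0.000) − (0.000, -26.600) = (23.700, 26.600) km/h.
Magnitude = |(23.700, 26.600)| = 35.627 km/h.

35.63 km/h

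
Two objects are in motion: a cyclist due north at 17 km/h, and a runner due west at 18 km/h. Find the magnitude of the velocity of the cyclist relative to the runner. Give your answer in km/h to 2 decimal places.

Taking east as x and north as y: cyclist velocity = (0.000, 17.000) km/h; runner velocity = (-18.000, 0.000) km/h.
Velocity of cyclist relative to runner = (0.000, 17.000) − (-18.000, 0.000) = (18.000, 17.000) km/h.
Magnitude = |(18.000, 17.000)| = 24.759 km/h.

24.76 km/h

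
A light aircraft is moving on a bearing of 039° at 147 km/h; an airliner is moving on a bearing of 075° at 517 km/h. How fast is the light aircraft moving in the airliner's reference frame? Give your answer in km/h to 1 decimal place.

Taking east as x and north as y: light aircraft velocity = (92.510, 114.240) km/h; airliner velocity = (499.384, 133.809) km/h.
Velocity of light aircraft relative to airliner = (92.510, 114.240) − (499.384, 133.809) = (-406.874, -19.569) km/h.
Magnitude = |(-406.874, -19.569)| = 407.344 km/h.

407.3 km/h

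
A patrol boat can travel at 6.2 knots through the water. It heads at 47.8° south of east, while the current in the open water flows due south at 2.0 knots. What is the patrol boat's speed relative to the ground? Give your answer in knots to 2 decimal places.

Taking east as x and north as y: velocity relative to the water = (4.165, -4.593) knots; the water relative to ground = (0.000, -2.000) knots.
Velocity relative to ground = (4.165, -4.593) + (0.000, -2.000) = (4.165, -6.593) knots.
Speed = |(4.165, -6.593)| = 7.798 knots.

7.80 knots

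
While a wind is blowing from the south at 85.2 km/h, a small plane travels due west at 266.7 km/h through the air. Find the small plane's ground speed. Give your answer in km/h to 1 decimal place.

280.0 km/h

Taking east as x and north as y: velocity relative to the air = (-266.700, 0.000) km/h; the air relative to ground = (0.000, 85.200) km/h.
Velocity relative to ground = (-266.700, 0.000) + (0.000, 85.200) = (-266.700, 85.200) km/h.
Speed = |(-266.700, 85.200)| = 279.978 km/h.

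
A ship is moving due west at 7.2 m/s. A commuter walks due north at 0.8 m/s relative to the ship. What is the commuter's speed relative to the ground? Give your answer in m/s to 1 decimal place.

Taking east as x and north as y: ship velocity = (-7.200, 0.000) m/s; commuter velocity relative to ship = (0.000, 0.800) m/s.
Velocity relative to ground = (-7.200, 0.000) + (0.000, 0.800) = (-7.200, 0.800) m/s.
Speed = |(-7.200, 0.800)| = 7.244 m/s.

7.2 m/s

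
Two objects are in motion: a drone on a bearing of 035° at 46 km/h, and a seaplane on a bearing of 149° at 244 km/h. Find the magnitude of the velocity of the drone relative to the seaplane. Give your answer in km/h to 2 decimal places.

266.05 km/h

Taking east as x and north as y: drone velocity = (26.385, 37.681) km/h; seaplane velocity = (125.669, -209.149) km/h.
Velocity of drone relative to seaplane = (26.385, 37.681) − (125.669, -209.149) = (-99.285, 246.830) km/h.
Magnitude = |(-99.285, 246.830)| = 266.050 km/h.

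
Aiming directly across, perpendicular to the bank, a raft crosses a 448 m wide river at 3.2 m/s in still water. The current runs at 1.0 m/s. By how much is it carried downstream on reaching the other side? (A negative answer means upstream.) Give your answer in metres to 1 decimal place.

140.0 m

Perpendicular speed = 3.200 m/s; crossing time = 448 / 3.200 = 140.000 s.
Net downstream speed = 1.000 m/s.
Drift = 1.000 × 140.000 = 140.000 m (downstream).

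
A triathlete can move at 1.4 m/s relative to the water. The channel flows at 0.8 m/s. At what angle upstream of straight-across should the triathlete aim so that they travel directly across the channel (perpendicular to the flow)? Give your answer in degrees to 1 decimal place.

34.8°

To cancel the current, the upstream component of the triathlete's velocity must equal the flow: 1.4 sin θ = 0.8.
sin θ = 0.8 / 1.4 = 0.5714.
θ = arcsin(0.5714) = 34.850°.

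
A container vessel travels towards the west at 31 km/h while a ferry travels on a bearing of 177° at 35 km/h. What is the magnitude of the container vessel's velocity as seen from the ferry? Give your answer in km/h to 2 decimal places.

47.95 km/h

Taking east as x and north as y: container vessel velocity = (-31.000, 0.000) km/h; ferry velocity = (1.832, -34.952) km/h.
Velocity of container vessel relative to ferry = (-31.000, 0.000) − (1.832, -34.952) = (-32.832, 34.952) km/h.
Magnitude = |(-32.832, 34.952)| = 47.954 km/h.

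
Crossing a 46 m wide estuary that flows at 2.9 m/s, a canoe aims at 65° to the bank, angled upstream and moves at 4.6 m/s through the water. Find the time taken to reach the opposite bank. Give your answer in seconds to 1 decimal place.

The component of the canoe's velocity perpendicular to the bank is 4.6 × sin 65° = 4.169 m/s.
The current is parallel to the bank, so it does not affect the crossing time.
Time = 46 / 4.169 = 11.034 s.

11.0 s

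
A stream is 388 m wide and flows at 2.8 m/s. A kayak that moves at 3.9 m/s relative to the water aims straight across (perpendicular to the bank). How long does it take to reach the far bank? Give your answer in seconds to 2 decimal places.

99.49 s

The component of the kayak's velocity perpendicular to the bank is 3.9 m/s.
The flow acts along the bank and has no component across it.
Time = 388 / 3.900 = 99.487 s.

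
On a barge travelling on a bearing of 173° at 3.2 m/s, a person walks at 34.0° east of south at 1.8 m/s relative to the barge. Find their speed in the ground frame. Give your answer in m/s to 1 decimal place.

Taking east as x and north as y: barge velocity = (0.390, -3.176) m/s; person velocity relative to barge = (1.007, -1.492) m/s.
Velocity relative to ground = (0.390, -3.176) + (1.007, -1.492) = (1.397, -4.668) m/s.
Speed = |(1.397, -4.668)| = 4.873 m/s.

4.9 m/s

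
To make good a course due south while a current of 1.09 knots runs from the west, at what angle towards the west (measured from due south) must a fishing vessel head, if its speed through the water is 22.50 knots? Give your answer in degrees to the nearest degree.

The current pushes perpendicular to the desired track; the heading must have a component into the current equal to 1.09 knots: 22.50 sin θ = 1.09.
sin θ = 0.0484, so θ = 2.777°.

3°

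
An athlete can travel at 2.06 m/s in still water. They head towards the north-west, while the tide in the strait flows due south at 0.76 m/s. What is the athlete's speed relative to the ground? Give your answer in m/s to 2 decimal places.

1.61 m/s

Taking east as x and north as y: velocity relative to the water = (-1.457, 1.457) m/s; the water relative to ground = (0.000, -0.760) m/s.
Velocity relative to ground = (-1.457, 1.457) + (0.000, -0.760) = (-1.457, 0.697) m/s.
Speed = |(-1.457, 0.697)| = 1.615 m/s.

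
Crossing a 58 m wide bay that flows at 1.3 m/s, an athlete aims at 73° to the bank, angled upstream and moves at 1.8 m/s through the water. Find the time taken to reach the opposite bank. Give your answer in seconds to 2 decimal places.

The component of the athlete's velocity perpendicular to the bank is 1.8 × sin 73° = 1.721 m/s.
The current is parallel to the bank, so it does not affect the crossing time.
Time = 58 / 1.721 = 33.695 s.

33.69 s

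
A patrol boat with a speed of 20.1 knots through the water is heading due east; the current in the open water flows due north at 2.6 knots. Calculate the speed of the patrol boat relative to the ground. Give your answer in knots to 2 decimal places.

20.27 knots

Taking east as x and north as y: velocity relative to the water = (20.100, 0.000) knots; the water relative to ground = (0.000, 2.600) knots.
Velocity relative to ground = (20.100, 0.000) + (0.000, 2.600) = (20.100, 2.600) knots.
Speed = |(20.100, 2.600)| = 20.267 knots.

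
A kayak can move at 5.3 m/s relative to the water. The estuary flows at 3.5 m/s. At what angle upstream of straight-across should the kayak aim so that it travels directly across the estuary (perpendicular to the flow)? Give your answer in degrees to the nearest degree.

41°

To cancel the current, the upstream component of the kayak's velocity must equal the flow: 5.3 sin θ = 3.5.
sin θ = 3.5 / 5.3 = 0.6604.
θ = arcsin(0.6604) = 41.329°.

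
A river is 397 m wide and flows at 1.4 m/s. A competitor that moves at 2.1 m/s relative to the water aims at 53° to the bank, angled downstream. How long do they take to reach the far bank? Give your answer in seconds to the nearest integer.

The component of the competitor's velocity perpendicular to the bank is 2.1 × sin 53° = 1.677 m/s.
The current is parallel to the bank, so it does not affect the crossing time.
Time = 397 / 1.677 = 236.713 s.

237 s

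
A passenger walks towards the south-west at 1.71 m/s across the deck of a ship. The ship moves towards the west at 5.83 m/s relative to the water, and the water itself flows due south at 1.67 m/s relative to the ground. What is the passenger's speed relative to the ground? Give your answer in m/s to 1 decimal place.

In east/north components (m/s): passenger relative to ship = (-1.209, -1.209); ship relative to water = (-5.830, 0.000); water relative to ground = (0.000, -1.670).
Sum = (-7.039, -2.879) m/s.
Speed = |(-7.039, -2.879)| = 7.605 m/s.

7.6 m/s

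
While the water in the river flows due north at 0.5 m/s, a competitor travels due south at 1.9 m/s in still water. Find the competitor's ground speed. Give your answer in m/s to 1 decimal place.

Taking east as x and north as y: velocity relative to the water = (0.000, -1.900) m/s; the water relative to ground = (0.000, 0.500) m/s.
Velocity relative to ground = (0.000, -1.900) + (0.000, 0.500) = (0.000, -1.400) m/s.
Speed = |(0.000, -1.400)| = 1.400 m/s.

1.4 m/s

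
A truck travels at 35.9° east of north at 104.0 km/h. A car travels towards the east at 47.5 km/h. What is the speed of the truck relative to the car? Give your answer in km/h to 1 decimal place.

85.3 km/h

Taking east as x and north as y: truck velocity = (60.983, 84.244) km/h; car velocity = (47.500, 0.000) km/h.
Velocity of truck relative to car = (60.983, 84.244) − (47.500, 0.000) = (13.483, 84.244) km/h.
Magnitude = |(13.483, 84.244)| = 85.316 km/h.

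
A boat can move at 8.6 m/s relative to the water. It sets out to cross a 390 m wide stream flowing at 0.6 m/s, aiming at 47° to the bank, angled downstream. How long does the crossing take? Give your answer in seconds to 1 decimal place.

The component of the boat's velocity perpendicular to the bank is 8.6 × sin 47° = 6.290 m/s.
The current is parallel to the bank, so it does not affect the crossing time.
Time = 390 / 6.290 = 62.007 s.

62.0 s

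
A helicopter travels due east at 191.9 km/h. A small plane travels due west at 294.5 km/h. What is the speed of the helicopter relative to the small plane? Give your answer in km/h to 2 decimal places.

486.40 km/h

Taking east as x and north as y: helicopter velocity = (191.900, 0.000) km/h; small plane velocity = (-294.500, 0.000) km/h.
Velocity of helicopter relative to small plane = (191.900, 0.000) − (-294.500, 0.000) = (486.400, 0.000) km/h.
Magnitude = |(486.400, 0.000)| = 486.400 km/h.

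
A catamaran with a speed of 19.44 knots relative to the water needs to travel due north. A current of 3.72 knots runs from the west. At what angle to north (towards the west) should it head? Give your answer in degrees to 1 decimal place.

11.0°

The current pushes perpendicular to the desired track; the heading must have a component into the current equal to 3.72 knots: 19.44 sin θ = 3.72.
sin θ = 0.1914, so θ = 11.032°.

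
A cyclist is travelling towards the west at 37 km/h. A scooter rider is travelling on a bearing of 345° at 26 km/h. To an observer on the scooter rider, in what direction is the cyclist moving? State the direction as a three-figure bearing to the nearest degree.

Taking east as x and north as y: cyclist velocity = (-37.000, 0.000) km/h; scooter rider velocity = (-6.729, 25.114) km/h.
Velocity of cyclist relative to scooter rider = (-37.000, 0.000) − (-6.729, 25.114) = (-30.271, -25.114) km/h.
Bearing = atan2(-30.27, -25.11) = 230.32° clockwise from north.

230°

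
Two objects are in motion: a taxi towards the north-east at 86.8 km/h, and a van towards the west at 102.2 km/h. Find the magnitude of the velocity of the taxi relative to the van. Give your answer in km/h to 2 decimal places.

Taking east as x and north as y: taxi velocity = (61.377, 61.377) km/h; van velocity = (-102.200, 0.000) km/h.
Velocity of taxi relative to van = (61.377, 61.377) − (-102.200, 0.000) = (163.577, 61.377) km/h.
Magnitude = |(163.577, 61.377)| = 174.713 km/h.

174.71 km/h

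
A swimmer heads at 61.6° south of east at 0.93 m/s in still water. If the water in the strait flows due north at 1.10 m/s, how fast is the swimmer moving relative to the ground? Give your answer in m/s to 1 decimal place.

Taking east as x and north as y: velocity relative to the water = (0.442, -0.818) m/s; the water relative to ground = (0.000, 1.100) m/s.
Velocity relative to ground = (0.442, -0.818) + (0.000, 1.100) = (0.442, 0.282) m/s.
Speed = |(0.442, 0.282)| = 0.525 m/s.

0.5 m/s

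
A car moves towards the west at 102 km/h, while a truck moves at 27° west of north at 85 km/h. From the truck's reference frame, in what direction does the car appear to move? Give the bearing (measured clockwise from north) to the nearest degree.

Taking east as x and north as y: car velocity = (-102.000, 0.000) km/h; truck velocity = (-38.589, 75.736) km/h.
Velocity of car relative to truck = (-102.000, 0.000) − (-38.589, 75.736) = (-63.411, -75.736) km/h.
Bearing = atan2(-63.41, -75.74) = 219.94° clockwise from north.

220°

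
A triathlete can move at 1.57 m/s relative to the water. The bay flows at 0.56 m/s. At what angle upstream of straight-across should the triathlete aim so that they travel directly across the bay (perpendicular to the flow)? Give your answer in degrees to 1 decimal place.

20.9°

To cancel the current, the upstream component of the triathlete's velocity must equal the flow: 1.57 sin θ = 0.56.
sin θ = 0.56 / 1.57 = 0.3567.
θ = arcsin(0.3567) = 20.897°.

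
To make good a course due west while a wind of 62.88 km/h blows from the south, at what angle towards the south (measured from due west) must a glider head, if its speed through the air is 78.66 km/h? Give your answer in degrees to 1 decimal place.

The wind pushes perpendicular to the desired track; the heading must have a component into the wind equal to 62.88 km/h: 78.66 sin θ = 62.88.
sin θ = 0.7994, so θ = 53.072°.

53.1°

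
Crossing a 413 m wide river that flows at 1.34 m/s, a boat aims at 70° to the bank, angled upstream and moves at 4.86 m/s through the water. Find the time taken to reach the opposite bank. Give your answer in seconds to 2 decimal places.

The component of the boat's velocity perpendicular to the bank is 4.86 × sin 70° = 4.567 m/s.
Only the cross-stream component determines the crossing time; the current contributes nothing perpendicular to the bank.
Time = 413 / 4.567 = 90.433 s.

90.43 s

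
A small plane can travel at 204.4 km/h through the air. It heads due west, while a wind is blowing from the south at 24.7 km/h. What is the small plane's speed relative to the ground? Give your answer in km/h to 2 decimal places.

Taking east as x and north as y: velocity relative to the air = (-204.400, 0.000) km/h; the air relative to ground = (0.000, 24.700) km/h.
Velocity relative to ground = (-204.400, 0.000) + (0.000, 24.700) = (-204.400, 24.700) km/h.
Speed = |(-204.400, 24.700)| = 205.887 km/h.

205.89 km/h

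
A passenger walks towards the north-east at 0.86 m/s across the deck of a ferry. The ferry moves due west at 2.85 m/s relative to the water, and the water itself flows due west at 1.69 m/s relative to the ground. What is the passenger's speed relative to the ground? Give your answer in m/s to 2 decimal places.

3.98 m/s

In east/north components (m/s): passenger relative to ferry = (0.608, 0.608); ferry relative to water = (-2.850, 0.000); water relative to ground = (-1.690, 0.000).
Sum = (-3.932, 0.608) m/s.
Speed = |(-3.932, 0.608)| = 3.979 m/s.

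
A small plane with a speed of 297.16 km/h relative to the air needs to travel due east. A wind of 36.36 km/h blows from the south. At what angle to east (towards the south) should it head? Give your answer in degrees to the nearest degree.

7°

The wind pushes perpendicular to the desired track; the heading must have a component into the wind equal to 36.36 km/h: 297.16 sin θ = 36.36.
sin θ = 0.1224, so θ = 7.028°.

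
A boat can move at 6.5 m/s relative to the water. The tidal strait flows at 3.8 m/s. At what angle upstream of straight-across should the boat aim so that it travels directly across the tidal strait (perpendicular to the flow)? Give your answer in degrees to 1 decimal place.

35.8°

To cancel the current, the upstream component of the boat's velocity must equal the flow: 6.5 sin θ = 3.8.
sin θ = 3.8 / 6.5 = 0.5846.
θ = arcsin(0.5846) = 35.776°.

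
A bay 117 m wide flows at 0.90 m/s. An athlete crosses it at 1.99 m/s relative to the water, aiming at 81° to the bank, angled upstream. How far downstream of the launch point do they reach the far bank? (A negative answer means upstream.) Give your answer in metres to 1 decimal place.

Perpendicular speed = 1.965 m/s; crossing time = 117 / 1.965 = 59.527 s.
Net downstream speed = 0.589 m/s.
Drift = 0.589 × 59.527 = 35.043 m (downstream).

35.0 m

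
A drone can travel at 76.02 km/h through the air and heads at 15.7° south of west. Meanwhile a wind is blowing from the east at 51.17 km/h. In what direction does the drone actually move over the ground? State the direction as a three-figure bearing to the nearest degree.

Taking east as x and north as y: velocity relative to the air = (-73.184, -20.571) km/h; the air relative to ground = (-51.170, 0.000) km/h.
Velocity relative to ground = (-73.184, -20.571) + (-51.170, 0.000) = (-124.354, -20.571) km/h.
Bearing = atan2(-124.35, -20.57) = 260.61° clockwise from north.

261°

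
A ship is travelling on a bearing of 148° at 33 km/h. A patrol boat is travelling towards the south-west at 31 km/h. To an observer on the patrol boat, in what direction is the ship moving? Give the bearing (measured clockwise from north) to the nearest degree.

Taking east as x and north as y: ship velocity = (17.487, -27.986) km/h; patrol boat velocity = (-21.920, -21.920) km/h.
Velocity of ship relative to patrol boat = (17.487, -27.986) − (-21.920, -21.920) = (39.408, -6.065) km/h.
Bearing = atan2(39.41, -6.07) = 98.75° clockwise from north.

099°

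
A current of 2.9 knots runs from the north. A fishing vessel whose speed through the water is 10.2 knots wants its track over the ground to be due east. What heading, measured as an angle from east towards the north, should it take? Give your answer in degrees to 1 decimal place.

The current pushes perpendicular to the desired track; the heading must have a component into the current equal to 2.9 knots: 10.2 sin θ = 2.9.
sin θ = 0.2843, so θ = 16.518°.

16.5°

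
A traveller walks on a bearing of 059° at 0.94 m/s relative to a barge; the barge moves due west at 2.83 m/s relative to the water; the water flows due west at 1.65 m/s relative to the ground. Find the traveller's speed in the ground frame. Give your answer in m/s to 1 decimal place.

3.7 m/s

In east/north components (m/s): traveller relative to barge = (0.806, 0.484); barge relative to water = (-2.830, 0.000); water relative to ground = (-1.650, 0.000).
Sum = (-3.674, 0.484) m/s.
Speed = |(-3.674, 0.484)| = 3.706 m/s.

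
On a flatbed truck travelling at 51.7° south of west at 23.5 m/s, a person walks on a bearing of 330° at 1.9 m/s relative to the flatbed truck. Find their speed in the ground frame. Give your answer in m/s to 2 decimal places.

Taking east as x and north as y: flatbed truck velocity = (-14.565, -18.442) m/s; person velocity relative to flatbed truck = (-0.950, 1.645) m/s.
Velocity relative to ground = (-14.565, -18.442) + (-0.950, 1.645) = (-15.515, -16.797) m/s.
Speed = |(-15.515, -16.797)| = 22.866 m/s.

22.87 m/s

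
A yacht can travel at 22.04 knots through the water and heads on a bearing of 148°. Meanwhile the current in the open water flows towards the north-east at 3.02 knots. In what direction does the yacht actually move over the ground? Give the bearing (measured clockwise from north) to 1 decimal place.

140.2°

Taking east as x and north as y: velocity relative to the water = (11.679, -18.691) knots; the water relative to ground = (2.135, 2.135) knots.
Velocity relative to ground = (11.679, -18.691) + (2.135, 2.135) = (13.815, -16.556) knots.
Bearing = atan2(13.81, -16.56) = 140.16° clockwise from north.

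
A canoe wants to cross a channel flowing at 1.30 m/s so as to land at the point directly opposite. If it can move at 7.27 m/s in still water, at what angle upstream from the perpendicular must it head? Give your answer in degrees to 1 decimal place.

To cancel the current, the upstream component of the canoe's velocity must equal the flow: 7.27 sin θ = 1.30.
sin θ = 1.30 / 7.27 = 0.1788.
θ = arcsin(0.1788) = 10.301°.

10.3°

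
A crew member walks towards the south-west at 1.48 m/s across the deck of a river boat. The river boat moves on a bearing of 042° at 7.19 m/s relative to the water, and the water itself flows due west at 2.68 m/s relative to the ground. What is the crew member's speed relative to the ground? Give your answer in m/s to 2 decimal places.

4.43 m/s

In east/north components (m/s): crew member relative to river boat = (-1.047, -1.047); river boat relative to water = (4.811, 5.343); water relative to ground = (-2.680, 0.000).
Sum = (1.085, 4.297) m/s.
Speed = |(1.085, 4.297)| = 4.431 m/s.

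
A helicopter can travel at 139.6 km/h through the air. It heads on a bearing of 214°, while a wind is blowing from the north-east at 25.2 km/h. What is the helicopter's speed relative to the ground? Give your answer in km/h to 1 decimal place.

Taking east as x and north as y: velocity relative to the air = (-78.063, -115.734) km/h; the air relative to ground = (-17.819, -17.819) km/h.
Velocity relative to ground = (-78.063, -115.734) + (-17.819, -17.819) = (-95.882, -133.553) km/h.
Speed = |(-95.882, -133.553)| = 164.407 km/h.

164.4 km/h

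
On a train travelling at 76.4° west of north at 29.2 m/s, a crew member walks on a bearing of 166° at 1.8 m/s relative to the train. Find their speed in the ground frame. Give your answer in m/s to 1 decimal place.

Taking east as x and north as y: train velocity = (-28.381, 6.866) m/s; crew member velocity relative to train = (0.435, -1.747) m/s.
Velocity relative to ground = (-28.381, 6.866) + (0.435, -1.747) = (-27.946, 5.120) m/s.
Speed = |(-27.946, 5.120)| = 28.411 m/s.

28.4 m/s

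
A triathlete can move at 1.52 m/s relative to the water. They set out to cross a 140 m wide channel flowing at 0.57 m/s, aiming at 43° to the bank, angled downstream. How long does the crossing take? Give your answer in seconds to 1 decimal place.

135.1 s

The component of the triathlete's velocity perpendicular to the bank is 1.52 × sin 43° = 1.037 m/s.
Only the cross-stream component determines the crossing time; the current contributes nothing perpendicular to the bank.
Time = 140 / 1.037 = 135.052 s.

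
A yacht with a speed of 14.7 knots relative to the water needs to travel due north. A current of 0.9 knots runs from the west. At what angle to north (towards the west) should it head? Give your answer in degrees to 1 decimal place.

3.5°

The current pushes perpendicular to the desired track; the heading must have a component into the current equal to 0.9 knots: 14.7 sin θ = 0.9.
sin θ = 0.0612, so θ = 3.510°.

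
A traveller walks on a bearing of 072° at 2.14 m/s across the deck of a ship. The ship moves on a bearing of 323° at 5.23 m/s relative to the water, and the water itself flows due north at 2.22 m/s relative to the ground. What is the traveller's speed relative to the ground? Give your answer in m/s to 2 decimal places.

In east/north components (m/s): traveller relative to ship = (2.035, 0.661); ship relative to water = (-3.147, 4.177); water relative to ground = (0.000, 2.220).
Sum = (-1.112, 7.058) m/s.
Speed = |(-1.112, 7.058)| = 7.145 m/s.

7.15 m/s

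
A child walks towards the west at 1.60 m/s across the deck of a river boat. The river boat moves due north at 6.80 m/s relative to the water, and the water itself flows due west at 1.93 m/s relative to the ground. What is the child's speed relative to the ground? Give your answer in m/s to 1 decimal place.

7.7 m/s

In east/north components (m/s): child relative to river boat = (-1.600, 0.000); river boat relative to water = (0.000, 6.800); water relative to ground = (-1.930, 0.000).
Sum = (-3.530, 6.800) m/s.
Speed = |(-3.530, 6.800)| = 7.662 m/s.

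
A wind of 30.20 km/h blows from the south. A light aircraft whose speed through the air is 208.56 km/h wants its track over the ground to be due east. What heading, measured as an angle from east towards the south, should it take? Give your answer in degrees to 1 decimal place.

8.3°

The wind pushes perpendicular to the desired track; the heading must have a component into the wind equal to 30.20 km/h: 208.56 sin θ = 30.20.
sin θ = 0.1448, so θ = 8.326°.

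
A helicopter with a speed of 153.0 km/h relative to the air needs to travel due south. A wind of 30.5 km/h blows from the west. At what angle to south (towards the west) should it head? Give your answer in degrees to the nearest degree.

11°

The wind pushes perpendicular to the desired track; the heading must have a component into the wind equal to 30.5 km/h: 153.0 sin θ = 30.5.
sin θ = 0.1993, so θ = 11.499°.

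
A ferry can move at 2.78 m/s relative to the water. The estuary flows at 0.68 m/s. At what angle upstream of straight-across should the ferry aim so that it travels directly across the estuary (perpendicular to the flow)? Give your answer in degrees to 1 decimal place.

14.2°

To cancel the current, the upstream component of the ferry's velocity must equal the flow: 2.78 sin θ = 0.68.
sin θ = 0.68 / 2.78 = 0.2446.
θ = arcsin(0.2446) = 14.158°.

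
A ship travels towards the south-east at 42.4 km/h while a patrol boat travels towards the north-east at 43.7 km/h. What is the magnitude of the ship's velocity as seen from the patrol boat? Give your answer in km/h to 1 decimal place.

60.9 km/h

Taking east as x and north as y: ship velocity = (29.981, -29.981) km/h; patrol boat velocity = (30.901, 30.901) km/h.
Velocity of ship relative to patrol boat = (29.981, -29.981) − (30.901, 30.901) = (-0.919, -60.882) km/h.
Magnitude = |(-0.919, -60.882)| = 60.889 km/h.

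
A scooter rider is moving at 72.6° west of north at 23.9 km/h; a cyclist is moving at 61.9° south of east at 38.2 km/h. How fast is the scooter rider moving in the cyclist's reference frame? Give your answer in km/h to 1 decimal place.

Taking east as x and north as y: scooter rider velocity = (-22.806, 7.147) km/h; cyclist velocity = (17.993, -33.697) km/h.
Velocity of scooter rider relative to cyclist = (-22.806, 7.147) − (17.993, -33.697) = (-40.799, 40.844) km/h.
Magnitude = |(-40.799, 40.844)| = 57.731 km/h.

57.7 km/h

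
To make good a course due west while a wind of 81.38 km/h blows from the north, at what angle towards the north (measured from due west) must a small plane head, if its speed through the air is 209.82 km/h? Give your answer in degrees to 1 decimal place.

The wind pushes perpendicular to the desired track; the heading must have a component into the wind equal to 81.38 km/h: 209.82 sin θ = 81.38.
sin θ = 0.3879, so θ = 22.821°.

22.8°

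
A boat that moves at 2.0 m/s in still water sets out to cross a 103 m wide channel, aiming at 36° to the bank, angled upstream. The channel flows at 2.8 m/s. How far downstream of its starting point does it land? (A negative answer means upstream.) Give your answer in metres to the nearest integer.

104 m

Perpendicular speed = 1.176 m/s; crossing time = 103 / 1.176 = 87.617 s.
Net downstream speed = 1.182 m/s.
Drift = 1.182 × 87.617 = 103.560 m (downstream).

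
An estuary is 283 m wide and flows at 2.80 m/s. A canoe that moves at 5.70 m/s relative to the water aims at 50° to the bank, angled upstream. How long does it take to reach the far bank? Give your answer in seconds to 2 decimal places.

64.81 s

The component of the canoe's velocity perpendicular to the bank is 5.70 × sin 50° = 4.366 m/s.
The flow acts along the bank and has no component across it.
Time = 283 / 4.366 = 64.812 s.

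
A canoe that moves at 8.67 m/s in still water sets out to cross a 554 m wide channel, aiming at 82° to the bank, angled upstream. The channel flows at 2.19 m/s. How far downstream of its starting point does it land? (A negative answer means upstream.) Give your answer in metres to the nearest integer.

63 m

Perpendicular speed = 8.586 m/s; crossing time = 554 / 8.586 = 64.526 s.
Net downstream speed = 0.983 m/s.
Drift = 0.983 × 64.526 = 63.453 m (downstream).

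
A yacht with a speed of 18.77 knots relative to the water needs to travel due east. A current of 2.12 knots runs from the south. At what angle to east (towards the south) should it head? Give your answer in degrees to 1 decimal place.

6.5°

The current pushes perpendicular to the desired track; the heading must have a component into the current equal to 2.12 knots: 18.77 sin θ = 2.12.
sin θ = 0.1129, so θ = 6.485°.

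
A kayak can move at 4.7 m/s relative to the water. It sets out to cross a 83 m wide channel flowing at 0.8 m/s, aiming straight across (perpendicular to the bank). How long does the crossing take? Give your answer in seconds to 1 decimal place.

17.7 s

The component of the kayak's velocity perpendicular to the bank is 4.7 m/s.
Only the cross-stream component determines the crossing time; the current contributes nothing perpendicular to the bank.
Time = 83 / 4.700 = 17.660 s.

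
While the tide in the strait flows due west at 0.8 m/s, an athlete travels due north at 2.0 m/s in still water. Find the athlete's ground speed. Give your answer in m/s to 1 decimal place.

2.2 m/s

Taking east as x and north as y: velocity relative to the water = (0.000, 2.000) m/s; the water relative to ground = (-0.800, 0.000) m/s.
Velocity relative to ground = (0.000, 2.000) + (-0.800, 0.000) = (-0.800, 2.000) m/s.
Speed = |(-0.800, 2.000)| = 2.154 m/s.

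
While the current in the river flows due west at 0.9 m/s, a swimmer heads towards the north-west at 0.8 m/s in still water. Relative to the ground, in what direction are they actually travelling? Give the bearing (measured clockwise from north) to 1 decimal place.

Taking east as x and north as y: velocity relative to the water = (-0.566, 0.566) m/s; the water relative to ground = (-0.900, 0.000) m/s.
Velocity relative to ground = (-0.566, 0.566) + (-0.900, 0.000) = (-1.466, 0.566) m/s.
Bearing = atan2(-1.47, 0.57) = 291.10° clockwise from north.

291.1°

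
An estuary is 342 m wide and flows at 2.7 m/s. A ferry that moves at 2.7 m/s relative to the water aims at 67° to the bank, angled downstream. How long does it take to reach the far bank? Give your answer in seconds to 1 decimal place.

137.6 s

The component of the ferry's velocity perpendicular to the bank is 2.7 × sin 67° = 2.485 m/s.
The flow acts along the bank and has no component across it.
Time = 342 / 2.485 = 137.606 s.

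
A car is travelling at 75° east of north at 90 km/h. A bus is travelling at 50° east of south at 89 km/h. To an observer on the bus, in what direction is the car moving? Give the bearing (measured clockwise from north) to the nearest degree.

Taking east as x and north as y: car velocity = (86.933, 23.294) km/h; bus velocity = (68.178, -57.208) km/h.
Velocity of car relative to bus = (86.933, 23.294) − (68.178, -57.208) = (18.755, 80.502) km/h.
Bearing = atan2(18.76, 80.50) = 13.11° clockwise from north.

013°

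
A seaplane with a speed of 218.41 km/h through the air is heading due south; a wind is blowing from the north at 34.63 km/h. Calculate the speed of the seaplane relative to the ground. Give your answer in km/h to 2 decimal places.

Taking east as x and north as y: velocity relative to the air = (0.000, -218.410) km/h; the air relative to ground = (0.000, -34.630) km/h.
Velocity relative to ground = (0.000, -218.410) + (0.000, -34.630) = (0.000, -253.040) km/h.
Speed = |(0.000, -253.040)| = 253.040 km/h.

253.04 km/h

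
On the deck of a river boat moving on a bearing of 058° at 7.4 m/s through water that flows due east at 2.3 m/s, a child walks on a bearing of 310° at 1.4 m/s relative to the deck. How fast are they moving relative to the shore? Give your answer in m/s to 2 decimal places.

8.92 m/s

In east/north components (m/s): child relative to river boat = (-1.072, 0.900); river boat relative to water = (6.276, 3.921); water relative to ground = (2.300, 0.000).
Sum = (7.503, 4.821) m/s.
Speed = |(7.503, 4.821)| = 8.919 m/s.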